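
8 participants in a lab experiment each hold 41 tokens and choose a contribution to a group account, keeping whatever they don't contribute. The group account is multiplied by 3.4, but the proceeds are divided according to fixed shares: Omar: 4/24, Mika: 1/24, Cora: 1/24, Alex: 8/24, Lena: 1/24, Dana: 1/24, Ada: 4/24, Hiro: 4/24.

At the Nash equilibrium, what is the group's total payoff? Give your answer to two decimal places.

Each unit j contributes comes back to j as 3.4 × (j's share), so j prefers to contribute only if that share exceeds 1/3.4 = 0.2941; otherwise keeping the unit dominates.
Alex alone (share 8/24) is above the threshold, contributing 41; the remaining 7 contribute 0. Total contributed: 41.
The group account pays out 3.4 × 41 = 139.40 in total (split across the unequal shares, but the aggregate is all that matters for the group sum).
The 7 free-riders keep 41 each, adding 287. Group total = 287 + 139.40 = 426.40.

426.40 tokens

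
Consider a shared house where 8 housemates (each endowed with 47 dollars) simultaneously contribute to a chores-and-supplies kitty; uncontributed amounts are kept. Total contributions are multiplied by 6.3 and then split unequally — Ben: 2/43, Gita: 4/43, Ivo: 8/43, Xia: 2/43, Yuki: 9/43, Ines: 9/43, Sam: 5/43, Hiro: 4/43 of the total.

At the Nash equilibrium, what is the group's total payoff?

1123.30 dollars

Each unit j contributes comes back to j as 6.3 × (j's share), so j prefers to contribute only if that share exceeds 1/6.3 = 0.1587; otherwise keeping the unit dominates.
Ivo, Yuki and Ines clear that bar, contributing 47 each; the remaining 5 contribute 0. Total contributed: 141.
The chores-and-supplies kitty pays out 6.3 × 141 = 888.30 in total (split across the unequal shares, but the aggregate is all that matters for the group sum).
The 5 free-riders keep 47 each, adding 235. Group total = 235 + 888.30 = 1123.30.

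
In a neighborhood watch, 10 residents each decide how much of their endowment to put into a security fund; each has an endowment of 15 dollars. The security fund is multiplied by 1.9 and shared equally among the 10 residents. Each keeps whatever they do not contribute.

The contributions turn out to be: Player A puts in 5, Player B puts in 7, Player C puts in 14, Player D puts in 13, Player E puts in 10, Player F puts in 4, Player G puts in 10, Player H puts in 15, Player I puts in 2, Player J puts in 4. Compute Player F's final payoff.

26.96 dollars

Total contributed: 5 + 7 + 14 + 13 + 10 + 4 + 10 + 15 + 2 + 4 = 84.
Each receives 1.9 × 84 / 10 = 15.96 from the security fund.
Player F keeps 15 − 4 = 11, so Player F's payoff is 11 + 15.96 = 26.96.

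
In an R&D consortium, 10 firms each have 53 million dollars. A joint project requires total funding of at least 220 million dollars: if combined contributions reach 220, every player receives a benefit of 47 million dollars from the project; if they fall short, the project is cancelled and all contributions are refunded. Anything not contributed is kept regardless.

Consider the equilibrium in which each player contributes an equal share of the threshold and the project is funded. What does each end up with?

Equal share of the threshold: 220/10 = 22.
At this profile no one gains by cutting their contribution: any cut drops the total below 220, the project is cancelled, contributions are refunded, and the deviator ends with 53, which is less than 53 − 22 + 47 = 78. Contributing more than 22 just wastes the excess. So contributing exactly 22 is a best response.
Each player's payoff: 53 − 22 + 47 = 78.

78 million dollars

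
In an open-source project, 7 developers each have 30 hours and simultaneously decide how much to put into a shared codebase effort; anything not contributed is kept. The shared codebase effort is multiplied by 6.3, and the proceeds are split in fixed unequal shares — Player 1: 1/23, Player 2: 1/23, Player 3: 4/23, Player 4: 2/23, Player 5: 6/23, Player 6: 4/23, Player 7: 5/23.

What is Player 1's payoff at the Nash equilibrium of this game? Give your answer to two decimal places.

62.87 hours

Each unit j contributes comes back to j as 6.3 × (j's share), so j prefers to contribute only if that share exceeds 1/6.3 = 0.1587; otherwise keeping the unit dominates.
The shares above 0.1587 belong to Player 3, Player 5, Player 6 and Player 7, contributing 30 each; the remaining 3 contribute 0. Total contributed: 120.
Player 1 keeps 30 and receives 6.3 × 120 × 1/23 = 32.87 from the shared codebase effort, for a payoff of 62.87.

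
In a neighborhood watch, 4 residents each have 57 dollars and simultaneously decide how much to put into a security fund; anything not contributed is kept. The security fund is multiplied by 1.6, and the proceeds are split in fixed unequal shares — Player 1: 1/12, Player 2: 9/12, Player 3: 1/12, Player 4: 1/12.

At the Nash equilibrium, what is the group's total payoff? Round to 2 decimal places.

262.20 dollars

Each unit j contributes comes back to j as 1.6 × (j's share), so j prefers to contribute only if that share exceeds 1/1.6 = 0.6250; otherwise keeping the unit dominates.
The only share above 0.6250 is Player 2's 9/12, contributing 57; the remaining 3 contribute 0. Total contributed: 57.
The security fund pays out 1.6 × 57 = 91.20 in total (split across the unequal shares, but the aggregate is all that matters for the group sum).
The 3 free-riders keep 57 each, adding 171. Group total = 171 + 91.20 = 262.20.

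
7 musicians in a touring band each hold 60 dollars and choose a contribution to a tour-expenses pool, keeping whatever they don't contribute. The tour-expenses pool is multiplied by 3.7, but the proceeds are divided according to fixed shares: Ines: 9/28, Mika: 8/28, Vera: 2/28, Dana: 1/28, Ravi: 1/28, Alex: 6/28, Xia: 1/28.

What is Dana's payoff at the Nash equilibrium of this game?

A player with share s gets back 3.7·s per unit contributed, so full contribution is dominant for anyone with s > 1/3.7 = 0.2703 and zero contribution is dominant for anyone below.
The shares above 0.2703 belong to Ines and Mika, contributing 60 each; the remaining 5 contribute 0. Total contributed: 120.
Dana keeps 60 and receives 3.7 × 120 × 1/28 = 15.86 from the tour-expenses pool, for a payoff of 75.86.

75.86 dollars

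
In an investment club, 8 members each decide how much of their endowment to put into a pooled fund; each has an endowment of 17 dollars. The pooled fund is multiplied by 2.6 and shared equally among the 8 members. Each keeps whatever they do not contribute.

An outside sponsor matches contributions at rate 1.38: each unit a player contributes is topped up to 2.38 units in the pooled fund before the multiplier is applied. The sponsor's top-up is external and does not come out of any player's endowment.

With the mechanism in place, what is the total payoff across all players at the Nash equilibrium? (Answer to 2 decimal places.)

136.00 dollars

The effective private return is 2.6 × 2.38 / 8 = 0.7735, which is still under 1, so the mechanism doesn't change anyone's dominant strategy: zero contribution.
Everyone keeps their endowment and the group total is 8 × 17 = 136.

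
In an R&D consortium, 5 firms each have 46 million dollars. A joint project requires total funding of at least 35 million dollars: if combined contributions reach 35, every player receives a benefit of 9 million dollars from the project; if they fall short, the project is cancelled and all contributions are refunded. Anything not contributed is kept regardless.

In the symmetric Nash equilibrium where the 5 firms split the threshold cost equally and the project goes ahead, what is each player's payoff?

48 million dollars

Equal share of the threshold: 35/5 = 7.
At this profile no one gains by cutting their contribution: any cut drops the total below 35, the project is cancelled, contributions are refunded, and the deviator ends with 46, which is less than 46 − 7 + 9 = 48. Contributing more than 7 just wastes the excess. So contributing exactly 7 is a best response.
Each player's payoff: 46 − 7 + 9 = 48.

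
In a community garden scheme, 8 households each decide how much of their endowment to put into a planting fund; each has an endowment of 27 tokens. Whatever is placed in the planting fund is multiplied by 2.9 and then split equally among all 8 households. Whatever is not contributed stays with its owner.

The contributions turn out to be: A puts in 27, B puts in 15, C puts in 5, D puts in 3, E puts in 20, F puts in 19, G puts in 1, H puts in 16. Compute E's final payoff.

Total contributed: 27 + 15 + 5 + 3 + 20 + 19 + 1 + 16 = 106.
Each receives 2.9 × 106 / 8 = 38.43 from the planting fund.
E keeps 27 − 20 = 7, so E's payoff is 7 + 38.43 = 45.43.

45.43 tokens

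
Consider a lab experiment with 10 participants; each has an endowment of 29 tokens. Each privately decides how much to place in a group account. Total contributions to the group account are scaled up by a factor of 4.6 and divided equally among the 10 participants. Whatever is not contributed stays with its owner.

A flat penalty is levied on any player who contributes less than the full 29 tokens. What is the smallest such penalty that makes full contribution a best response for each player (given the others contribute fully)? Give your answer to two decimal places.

15.66 tokens

Given the others contribute fully, the best deviation is to contribute 0 (any partial contribution still incurs the fine and gives up units whose private return 0.4600 is below 1).
Deviating from 29 to 0 saves 29 tokens but forfeits the deviator's share of the drop in the group account: 4.6/10 × 29 = 13.34.
So the deviation gain is 29 − 13.34 = 15.66, and the fine must be at least 15.66 tokens to wipe it out.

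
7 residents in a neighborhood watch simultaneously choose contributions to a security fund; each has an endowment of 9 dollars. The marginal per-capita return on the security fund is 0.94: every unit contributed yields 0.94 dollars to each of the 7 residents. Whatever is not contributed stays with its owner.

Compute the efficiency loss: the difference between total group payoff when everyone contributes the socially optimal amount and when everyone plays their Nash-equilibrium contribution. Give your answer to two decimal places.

The private return per contributed unit is 0.94 < 1, so contributing 0 is dominant for every player. At the Nash equilibrium everyone keeps their 9, and the group total is 7 × 9 = 63.
Each contributed unit returns 6.580 to the group as a whole (0.94 to each of 7 players), which exceeds 1, so the social optimum is full contribution: group total = 6.580 × 63 = 414.54.
Efficiency loss = 414.54 − 63 = 351.54.

351.54 dollars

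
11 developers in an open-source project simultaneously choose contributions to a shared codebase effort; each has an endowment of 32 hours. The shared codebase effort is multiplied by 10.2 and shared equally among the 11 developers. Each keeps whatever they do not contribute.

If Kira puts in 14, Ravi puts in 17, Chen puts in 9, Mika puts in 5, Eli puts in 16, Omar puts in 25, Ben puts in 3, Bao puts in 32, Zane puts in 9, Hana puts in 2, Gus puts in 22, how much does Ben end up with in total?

171.80 hours

Total contributed: 14 + 17 + 9 + 5 + 16 + 25 + 3 + 32 + 9 + 2 + 22 = 154.
Each receives 10.2 × 154 / 11 = 142.80 from the shared codebase effort.
Ben keeps 32 − 3 = 29, so Ben's payoff is 29 + 142.80 = 171.80.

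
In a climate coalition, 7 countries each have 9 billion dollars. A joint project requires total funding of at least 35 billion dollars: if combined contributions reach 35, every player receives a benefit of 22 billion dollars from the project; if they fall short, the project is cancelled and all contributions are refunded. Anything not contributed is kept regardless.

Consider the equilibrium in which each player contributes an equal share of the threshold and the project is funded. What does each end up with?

Equal share of the threshold: 35/7 = 5.
At this profile no one gains by cutting their contribution: any cut drops the total below 35, the project is cancelled, contributions are refunded, and the deviator ends with 9, which is less than 9 − 5 + 22 = 26. Contributing more than 5 just wastes the excess. So contributing exactly 5 is a best response.
Each player's payoff: 9 − 5 + 22 = 26.

26 billion dollars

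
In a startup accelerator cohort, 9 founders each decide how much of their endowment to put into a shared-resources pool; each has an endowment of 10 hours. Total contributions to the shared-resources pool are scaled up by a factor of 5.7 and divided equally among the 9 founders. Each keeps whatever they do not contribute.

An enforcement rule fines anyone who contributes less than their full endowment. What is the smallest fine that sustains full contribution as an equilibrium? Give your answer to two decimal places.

Given the others contribute fully, the best deviation is to contribute 0 (any partial contribution still incurs the fine and gives up units whose private return 0.6333 is below 1).
Deviating from 10 to 0 saves 10 hours but forfeits the deviator's share of the drop in the shared-resources pool: 5.7/9 × 10 = 6.33.
So the deviation gain is 10 − 6.33 = 3.67, and the fine must be at least 3.67 hours to wipe it out.

3.67 hours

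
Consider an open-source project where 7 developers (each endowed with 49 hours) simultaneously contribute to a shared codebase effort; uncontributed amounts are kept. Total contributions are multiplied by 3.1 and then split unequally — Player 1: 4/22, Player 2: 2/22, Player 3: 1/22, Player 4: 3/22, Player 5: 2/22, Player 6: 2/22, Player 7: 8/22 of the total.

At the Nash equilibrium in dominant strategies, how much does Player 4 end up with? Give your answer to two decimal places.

69.71 hours

A player with share s gets back 3.1·s per unit contributed, so full contribution is dominant for anyone with s > 1/3.1 = 0.3226 and zero contribution is dominant for anyone below.
The only share above 0.3226 is Player 7's 8/22, contributing 49; the remaining 6 contribute 0. Total contributed: 49.
Player 4 keeps 49 and receives 3.1 × 49 × 3/22 = 20.71 from the shared codebase effort, for a payoff of 69.71.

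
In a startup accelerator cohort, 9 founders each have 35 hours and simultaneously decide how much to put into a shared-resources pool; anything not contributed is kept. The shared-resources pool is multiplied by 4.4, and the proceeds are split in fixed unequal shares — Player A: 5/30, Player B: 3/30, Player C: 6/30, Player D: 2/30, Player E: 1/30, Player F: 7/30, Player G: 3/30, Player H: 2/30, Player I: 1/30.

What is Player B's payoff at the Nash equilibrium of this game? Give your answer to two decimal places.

50.40 hours

Each unit j contributes comes back to j as 4.4 × (j's share), so j prefers to contribute only if that share exceeds 1/4.4 = 0.2273; otherwise keeping the unit dominates.
The only share above 0.2273 is Player F's 7/30, contributing 35; the remaining 8 contribute 0. Total contributed: 35.
Player B keeps 35 and receives 4.4 × 35 × 3/30 = 15.40 from the shared-resources pool, for a payoff of 50.40.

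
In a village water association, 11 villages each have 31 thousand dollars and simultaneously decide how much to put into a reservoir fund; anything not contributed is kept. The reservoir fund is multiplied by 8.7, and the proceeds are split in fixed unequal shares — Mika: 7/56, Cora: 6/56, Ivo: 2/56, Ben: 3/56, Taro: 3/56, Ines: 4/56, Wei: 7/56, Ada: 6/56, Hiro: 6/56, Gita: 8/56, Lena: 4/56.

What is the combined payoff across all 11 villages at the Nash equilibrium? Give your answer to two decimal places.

1057.10 thousand dollars

A player with share s gets back 8.7·s per unit contributed, so full contribution is dominant for anyone with s > 1/8.7 = 0.1149 and zero contribution is dominant for anyone below.
The shares above 0.1149 belong to Mika, Wei and Gita, contributing 31 each; the remaining 8 contribute 0. Total contributed: 93.
The reservoir fund pays out 8.7 × 93 = 809.10 in total (split across the unequal shares, but the aggregate is all that matters for the group sum).
The 8 free-riders keep 31 each, adding 248. Group total = 248 + 809.10 = 1057.10.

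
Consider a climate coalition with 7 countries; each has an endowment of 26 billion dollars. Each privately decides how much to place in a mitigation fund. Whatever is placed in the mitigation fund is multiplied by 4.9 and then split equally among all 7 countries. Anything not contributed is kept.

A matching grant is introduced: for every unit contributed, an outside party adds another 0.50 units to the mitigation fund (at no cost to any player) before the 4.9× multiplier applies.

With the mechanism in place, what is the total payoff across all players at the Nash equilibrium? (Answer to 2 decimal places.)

1337.70 billion dollars

With the mechanism, a contributed unit returns 4.9 × 1.50 / 7 = 1.0500 per unit of net cost to the contributor — now above 1 — so contributing fully is weakly dominant for every player.
At the Nash equilibrium everyone contributes 26. Group total payoff = 4.9 × 1.50 × 182 = 1337.70.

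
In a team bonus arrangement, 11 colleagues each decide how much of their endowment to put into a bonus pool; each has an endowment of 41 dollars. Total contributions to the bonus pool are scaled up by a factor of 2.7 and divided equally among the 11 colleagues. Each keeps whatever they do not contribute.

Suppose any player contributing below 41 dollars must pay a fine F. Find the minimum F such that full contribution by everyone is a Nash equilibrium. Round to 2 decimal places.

Given the others contribute fully, the best deviation is to contribute 0 (any partial contribution still incurs the fine and gives up units whose private return 0.2455 is below 1).
Deviating from 41 to 0 saves 41 dollars but forfeits the deviator's share of the drop in the bonus pool: 2.7/11 × 41 = 10.06.
So the deviation gain is 41 − 10.06 = 30.94, and the fine must be at least 30.94 dollars to wipe it out.

30.94 dollars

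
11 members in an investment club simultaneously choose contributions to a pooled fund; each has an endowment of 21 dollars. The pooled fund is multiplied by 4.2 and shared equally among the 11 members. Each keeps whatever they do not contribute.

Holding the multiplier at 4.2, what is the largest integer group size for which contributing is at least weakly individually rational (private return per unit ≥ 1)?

Private return per unit is 4.2/(group size), which is ≥ 1 whenever the group size is ≤ 4.2.
The largest such integer is 4.

4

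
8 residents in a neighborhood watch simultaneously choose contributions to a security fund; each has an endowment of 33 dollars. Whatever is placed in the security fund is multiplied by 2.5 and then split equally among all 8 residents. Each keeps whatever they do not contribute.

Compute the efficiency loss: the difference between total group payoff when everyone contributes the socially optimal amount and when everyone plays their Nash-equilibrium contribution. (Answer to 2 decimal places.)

396.00 dollars

Each contributed unit returns 2.5/8 = 0.3125 to its contributor — below 1 — so contributing 0 is dominant for every player. At the Nash equilibrium everyone keeps their 33, and the group total is 8 × 33 = 264.
Each contributed unit returns 2.500 to the group as a whole (0.3125 to each of 8 players), which exceeds 1, so the social optimum is full contribution: group total = 2.500 × 264 = 660.00.
Efficiency loss = 660.00 − 264 = 396.00.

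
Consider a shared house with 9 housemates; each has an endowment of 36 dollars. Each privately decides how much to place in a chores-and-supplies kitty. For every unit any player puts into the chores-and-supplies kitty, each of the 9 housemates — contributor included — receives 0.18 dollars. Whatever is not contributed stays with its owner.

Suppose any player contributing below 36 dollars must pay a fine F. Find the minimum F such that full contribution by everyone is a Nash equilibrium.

29.52 dollars

Given the others contribute fully, the best deviation is to contribute 0 (any partial contribution still incurs the fine and gives up units whose private return 0.18 is below 1).
Deviating from 36 to 0 saves 36 dollars but forfeits the deviator's share of the drop in the chores-and-supplies kitty: 0.18 × 36 = 6.48.
So the deviation gain is 36 − 6.48 = 29.52, and the fine must be at least 29.52 dollars to wipe it out.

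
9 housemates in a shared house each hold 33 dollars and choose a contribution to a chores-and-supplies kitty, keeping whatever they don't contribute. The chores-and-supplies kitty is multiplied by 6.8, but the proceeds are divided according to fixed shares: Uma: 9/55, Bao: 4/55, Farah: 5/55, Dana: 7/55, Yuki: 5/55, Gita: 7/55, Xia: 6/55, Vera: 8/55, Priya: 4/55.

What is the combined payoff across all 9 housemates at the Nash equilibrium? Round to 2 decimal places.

Each unit j contributes comes back to j as 6.8 × (j's share), so j prefers to contribute only if that share exceeds 1/6.8 = 0.1471; otherwise keeping the unit dominates.
Uma alone (share 9/55) is above the threshold, contributing 33; the remaining 8 contribute 0. Total contributed: 33.
The chores-and-supplies kitty pays out 6.8 × 33 = 224.40 in total (split across the unequal shares, but the aggregate is all that matters for the group sum).
The 8 free-riders keep 33 each, adding 264. Group total = 264 + 224.40 = 488.40.

488.40 dollars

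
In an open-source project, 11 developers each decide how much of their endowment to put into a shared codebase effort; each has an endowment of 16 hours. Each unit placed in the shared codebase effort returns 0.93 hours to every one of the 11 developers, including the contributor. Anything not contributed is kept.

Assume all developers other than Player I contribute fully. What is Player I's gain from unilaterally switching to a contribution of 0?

1.12 hours

Switching from a contribution of 16 to 0 lets Player I keep an extra 16 hours, but lowers the shared codebase effort by 16, which costs Player I their own share of that drop: 0.93 × 16 = 14.88.
Net gain = 16 − 14.88 = 1.12. The private return per contributed unit (0.93) is below 1, so free-riding is indeed the best response regardless of what the others do.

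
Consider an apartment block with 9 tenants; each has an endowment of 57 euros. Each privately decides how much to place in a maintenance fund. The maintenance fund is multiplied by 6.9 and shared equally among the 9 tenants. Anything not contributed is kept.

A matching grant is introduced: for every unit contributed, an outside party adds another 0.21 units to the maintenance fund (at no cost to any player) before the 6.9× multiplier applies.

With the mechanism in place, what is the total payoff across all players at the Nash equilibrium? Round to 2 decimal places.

513.00 euros

The effective private return is 6.9 × 1.21 / 9 = 0.9277, which is still under 1, so the mechanism doesn't change anyone's dominant strategy: zero contribution.
At the Nash equilibrium no one contributes; group total payoff = 9 × 57 = 513.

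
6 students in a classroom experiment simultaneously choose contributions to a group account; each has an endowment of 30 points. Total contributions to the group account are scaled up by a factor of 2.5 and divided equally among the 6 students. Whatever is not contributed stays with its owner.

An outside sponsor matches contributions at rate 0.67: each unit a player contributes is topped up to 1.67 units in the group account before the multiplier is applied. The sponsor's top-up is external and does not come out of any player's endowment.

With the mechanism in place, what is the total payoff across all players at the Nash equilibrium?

180.00 points

The effective private return is 2.5 × 1.67 / 6 = 0.6958, which is still under 1, so the mechanism doesn't change anyone's dominant strategy: zero contribution.
At the Nash equilibrium no one contributes; group total payoff = 6 × 30 = 180.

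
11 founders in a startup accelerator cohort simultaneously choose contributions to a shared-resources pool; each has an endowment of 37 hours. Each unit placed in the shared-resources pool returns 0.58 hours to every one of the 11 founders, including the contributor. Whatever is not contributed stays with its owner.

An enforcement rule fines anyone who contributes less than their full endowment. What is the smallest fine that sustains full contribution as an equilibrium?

Given the others contribute fully, the best deviation is to contribute 0 (any partial contribution still incurs the fine and gives up units whose private return 0.58 is below 1).
Deviating from 37 to 0 saves 37 hours but forfeits the deviator's share of the drop in the shared-resources pool: 0.58 × 37 = 21.46.
So the deviation gain is 37 − 21.46 = 15.54, and the fine must be at least 15.54 hours to wipe it out.

15.54 hours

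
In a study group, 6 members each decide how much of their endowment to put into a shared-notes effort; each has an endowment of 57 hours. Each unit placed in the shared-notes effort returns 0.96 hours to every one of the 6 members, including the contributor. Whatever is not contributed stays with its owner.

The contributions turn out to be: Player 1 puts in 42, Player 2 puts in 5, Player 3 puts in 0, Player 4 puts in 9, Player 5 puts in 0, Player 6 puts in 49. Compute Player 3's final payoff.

Total contributed: 42 + 5 + 0 + 9 + 0 + 49 = 105.
Each receives 0.96 × 105 = 100.80 from the shared-notes effort.
Player 3 keeps 57 − 0 = 57, so Player 3's payoff is 57 + 100.80 = 157.80.

157.80 hours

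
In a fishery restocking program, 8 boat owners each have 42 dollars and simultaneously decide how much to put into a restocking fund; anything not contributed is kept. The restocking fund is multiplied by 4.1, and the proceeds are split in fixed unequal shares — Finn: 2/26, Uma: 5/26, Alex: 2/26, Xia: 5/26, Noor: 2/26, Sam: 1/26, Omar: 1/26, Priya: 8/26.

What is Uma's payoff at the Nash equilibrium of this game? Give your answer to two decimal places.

Player j's private return per contributed unit is 4.1 × (j's share). Contributing is weakly dominant for j when that share is at least 1/4.1 = 0.2439, and contributing 0 is dominant otherwise.
Only Priya (8/26) clears that bar, contributing 42; the remaining 7 contribute 0. Total contributed: 42.
Uma keeps 42 and receives 4.1 × 42 × 5/26 = 33.12 from the restocking fund, for a payoff of 75.12.

75.12 dollars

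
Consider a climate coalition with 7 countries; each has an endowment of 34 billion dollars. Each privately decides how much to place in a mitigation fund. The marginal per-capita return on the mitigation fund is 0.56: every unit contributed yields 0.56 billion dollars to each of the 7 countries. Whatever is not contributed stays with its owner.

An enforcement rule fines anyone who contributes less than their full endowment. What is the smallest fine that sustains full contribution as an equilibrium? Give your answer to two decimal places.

Given the others contribute fully, the best deviation is to contribute 0 (any partial contribution still incurs the fine and gives up units whose private return 0.56 is below 1).
Deviating from 34 to 0 saves 34 billion dollars but forfeits the deviator's share of the drop in the mitigation fund: 0.56 × 34 = 19.04.
So the deviation gain is 34 − 19.04 = 14.96, and the fine must be at least 14.96 billion dollars to wipe it out.

14.96 billion dollars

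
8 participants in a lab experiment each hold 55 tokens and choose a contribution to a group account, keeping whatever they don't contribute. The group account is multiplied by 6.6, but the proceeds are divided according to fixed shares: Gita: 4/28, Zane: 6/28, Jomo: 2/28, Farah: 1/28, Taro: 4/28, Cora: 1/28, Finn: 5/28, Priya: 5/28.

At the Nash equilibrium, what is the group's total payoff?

1364.00 tokens

Each unit j contributes comes back to j as 6.6 × (j's share), so j prefers to contribute only if that share exceeds 1/6.6 = 0.1515; otherwise keeping the unit dominates.
Zane, Finn and Priya are above the threshold, contributing 55 each; the remaining 5 contribute 0. Total contributed: 165.
The group account pays out 6.6 × 165 = 1089.00 in total (split across the unequal shares, but the aggregate is all that matters for the group sum).
The 5 free-riders keep 55 each, adding 275. Group total = 275 + 1089.00 = 1364.00.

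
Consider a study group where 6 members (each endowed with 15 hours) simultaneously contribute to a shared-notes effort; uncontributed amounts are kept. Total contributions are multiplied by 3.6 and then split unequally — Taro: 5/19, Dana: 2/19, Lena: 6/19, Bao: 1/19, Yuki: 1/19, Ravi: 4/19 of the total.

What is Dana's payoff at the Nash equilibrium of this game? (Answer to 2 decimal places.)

For player j, contributing a unit is worthwhile iff 3.6 × (j's share) ≥ 1, i.e. iff j's share is at least 0.2778.
Lena alone (share 6/19) is above the threshold, contributing 15; the remaining 5 contribute 0. Total contributed: 15.
Dana keeps 15 and receives 3.6 × 15 × 2/19 = 5.68 from the shared-notes effort, for a payoff of 20.68.

20.68 hours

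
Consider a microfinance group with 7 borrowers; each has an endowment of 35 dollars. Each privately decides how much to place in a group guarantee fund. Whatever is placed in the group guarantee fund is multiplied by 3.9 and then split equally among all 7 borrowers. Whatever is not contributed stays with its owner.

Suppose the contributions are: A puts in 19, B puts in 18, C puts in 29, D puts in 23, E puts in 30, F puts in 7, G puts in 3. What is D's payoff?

Total contributed: 19 + 18 + 29 + 23 + 30 + 7 + 3 = 129.
Each receives 3.9 × 129 / 7 = 71.87 from the group guarantee fund.
D keeps 35 − 23 = 12, so D's payoff is 12 + 71.87 = 83.87.

83.87 dollars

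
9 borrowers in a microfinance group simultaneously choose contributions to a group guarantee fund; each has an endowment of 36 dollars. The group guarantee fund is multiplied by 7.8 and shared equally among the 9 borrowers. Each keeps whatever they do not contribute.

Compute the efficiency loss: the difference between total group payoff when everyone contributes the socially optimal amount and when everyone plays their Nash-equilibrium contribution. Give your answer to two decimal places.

Each contributed unit returns 7.8/9 = 0.8667 to its contributor — below 1 — so contributing 0 is dominant for every player. At the Nash equilibrium everyone keeps their 36, and the group total is 9 × 36 = 324.
Each contributed unit returns 7.800 to the group as a whole (0.8667 to each of 9 players), which exceeds 1, so the social optimum is full contribution: group total = 7.800 × 324 = 2527.20.
Efficiency loss = 2527.20 − 324 = 2203.20.

2203.20 dollars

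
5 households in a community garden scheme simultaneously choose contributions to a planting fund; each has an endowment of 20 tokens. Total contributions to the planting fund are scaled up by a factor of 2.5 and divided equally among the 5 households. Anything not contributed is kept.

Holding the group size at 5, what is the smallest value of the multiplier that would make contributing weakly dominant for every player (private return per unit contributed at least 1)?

5

A contributed unit returns (multiplier)/5 to its contributor.
This reaches 1 exactly when the multiplier is 5.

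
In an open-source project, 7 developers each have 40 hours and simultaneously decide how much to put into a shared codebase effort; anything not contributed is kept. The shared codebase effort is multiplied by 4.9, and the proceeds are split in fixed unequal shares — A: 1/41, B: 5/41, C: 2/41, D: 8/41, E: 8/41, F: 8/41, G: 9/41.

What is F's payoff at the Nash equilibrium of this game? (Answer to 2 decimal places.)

78.24 hours

A player with share s gets back 4.9·s per unit contributed, so full contribution is dominant for anyone with s > 1/4.9 = 0.2041 and zero contribution is dominant for anyone below.
G alone (share 9/41) is above the threshold, contributing 40; the remaining 6 contribute 0. Total contributed: 40.
F keeps 40 and receives 4.9 × 40 × 8/41 = 38.24 from the shared codebase effort, for a payoff of 78.24.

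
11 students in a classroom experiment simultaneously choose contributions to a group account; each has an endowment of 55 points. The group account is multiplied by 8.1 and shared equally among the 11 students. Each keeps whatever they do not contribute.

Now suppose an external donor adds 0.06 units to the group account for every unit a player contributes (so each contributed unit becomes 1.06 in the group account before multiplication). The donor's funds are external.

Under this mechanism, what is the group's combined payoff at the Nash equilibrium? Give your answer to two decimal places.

605.00 points

With the mechanism, a contributed unit returns 8.1 × 1.06 / 11 = 0.7805 per unit of net cost — still below 1 — so contributing 0 remains dominant for every player.
At the Nash equilibrium no one contributes; group total payoff = 11 × 55 = 605.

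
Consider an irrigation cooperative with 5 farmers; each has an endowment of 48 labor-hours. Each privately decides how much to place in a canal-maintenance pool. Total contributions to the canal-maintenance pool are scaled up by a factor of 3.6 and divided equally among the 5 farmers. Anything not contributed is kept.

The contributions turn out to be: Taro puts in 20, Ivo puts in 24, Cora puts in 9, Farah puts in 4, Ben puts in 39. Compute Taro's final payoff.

97.12 labor-hours

Total contributed: 20 + 24 + 9 + 4 + 39 = 96.
Each receives 3.6 × 96 / 5 = 69.12 from the canal-maintenance pool.
Taro keeps 48 − 20 = 28, so Taro's payoff is 28 + 69.12 = 97.12.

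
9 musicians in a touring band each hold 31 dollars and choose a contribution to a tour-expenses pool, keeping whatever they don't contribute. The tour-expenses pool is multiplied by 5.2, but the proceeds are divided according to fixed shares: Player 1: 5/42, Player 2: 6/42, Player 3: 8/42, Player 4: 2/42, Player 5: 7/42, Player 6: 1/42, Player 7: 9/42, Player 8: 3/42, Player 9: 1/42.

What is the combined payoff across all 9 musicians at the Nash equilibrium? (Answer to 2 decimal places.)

For player j, contributing a unit is worthwhile iff 5.2 × (j's share) ≥ 1, i.e. iff j's share is at least 0.1923.
Only Player 7 (9/42) clears that bar, contributing 31; the remaining 8 contribute 0. Total contributed: 31.
The tour-expenses pool pays out 5.2 × 31 = 161.20 in total (split across the unequal shares, but the aggregate is all that matters for the group sum).
The 8 free-riders keep 31 each, adding 248. Group total = 248 + 161.20 = 409.20.

409.20 dollars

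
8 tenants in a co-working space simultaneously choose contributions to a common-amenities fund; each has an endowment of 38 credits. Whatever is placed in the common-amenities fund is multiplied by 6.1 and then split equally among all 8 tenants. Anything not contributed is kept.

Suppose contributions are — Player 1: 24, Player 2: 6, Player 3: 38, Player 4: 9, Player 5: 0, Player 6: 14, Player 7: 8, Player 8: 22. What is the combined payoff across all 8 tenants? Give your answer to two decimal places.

Total contributed: 24 + 6 + 38 + 9 + 0 + 14 + 8 + 22 = 121; total kept: 8 × 38 − 121 = 183.
The common-amenities fund pays out 6.1 × 121 = 738.10 in aggregate.
Group total = 183 + 738.10 = 921.10.

921.10 credits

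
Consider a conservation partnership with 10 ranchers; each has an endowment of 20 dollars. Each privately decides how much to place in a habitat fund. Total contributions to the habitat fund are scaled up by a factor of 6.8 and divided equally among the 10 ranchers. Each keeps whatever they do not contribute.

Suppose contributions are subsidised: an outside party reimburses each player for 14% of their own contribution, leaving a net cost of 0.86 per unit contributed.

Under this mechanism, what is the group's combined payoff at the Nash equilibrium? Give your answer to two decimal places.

200.00 dollars

The effective private return is (6.8/10) / 0.86 = 0.7907, which is still under 1, so the mechanism doesn't change anyone's dominant strategy: zero contribution.
At the Nash equilibrium no one contributes; group total payoff = 10 × 20 = 200.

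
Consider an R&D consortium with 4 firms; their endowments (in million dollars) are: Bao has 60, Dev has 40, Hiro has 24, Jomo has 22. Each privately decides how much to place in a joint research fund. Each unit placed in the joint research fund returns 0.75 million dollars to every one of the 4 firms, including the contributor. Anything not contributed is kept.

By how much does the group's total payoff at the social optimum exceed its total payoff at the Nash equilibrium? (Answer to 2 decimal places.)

The private return per contributed unit is 0.75 < 1 for everyone, so the Nash equilibrium is zero contribution and the group total is Σ E_j = 60 + 40 + 24 + 22 = 146.
Each contributed unit returns 3.000 to the group, so the social optimum is full contribution by everyone: group total = 3.000 × 146 = 438.00.
Efficiency loss = (3.000 − 1) × 146 = 292.00.

292.00 million dollars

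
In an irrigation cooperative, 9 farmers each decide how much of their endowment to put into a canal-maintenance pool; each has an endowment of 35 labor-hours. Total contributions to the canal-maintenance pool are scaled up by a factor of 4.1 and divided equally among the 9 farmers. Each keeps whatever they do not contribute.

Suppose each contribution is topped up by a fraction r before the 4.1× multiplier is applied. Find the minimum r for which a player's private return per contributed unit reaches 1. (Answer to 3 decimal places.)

With matching at rate r, one contributed unit becomes (1 + r) in the canal-maintenance pool and returns 4.1 × (1 + r) / 9 to the contributor.
Setting this equal to 1: 1 + r = 9/4.1 = 2.1951.
So the minimum matching rate is r = 2.1951 − 1 = 1.195.

1.195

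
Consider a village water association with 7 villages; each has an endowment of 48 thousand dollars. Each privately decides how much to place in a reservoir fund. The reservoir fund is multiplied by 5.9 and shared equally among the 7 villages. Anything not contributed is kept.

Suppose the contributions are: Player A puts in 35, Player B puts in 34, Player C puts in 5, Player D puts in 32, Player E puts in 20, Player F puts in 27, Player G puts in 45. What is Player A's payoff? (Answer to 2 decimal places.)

179.89 thousand dollars

Total contributed: 35 + 34 + 5 + 32 + 20 + 27 + 45 = 198.
Each receives 5.9 × 198 / 7 = 166.89 from the reservoir fund.
Player A keeps 48 − 35 = 13, so Player A's payoff is 13 + 166.89 = 179.89.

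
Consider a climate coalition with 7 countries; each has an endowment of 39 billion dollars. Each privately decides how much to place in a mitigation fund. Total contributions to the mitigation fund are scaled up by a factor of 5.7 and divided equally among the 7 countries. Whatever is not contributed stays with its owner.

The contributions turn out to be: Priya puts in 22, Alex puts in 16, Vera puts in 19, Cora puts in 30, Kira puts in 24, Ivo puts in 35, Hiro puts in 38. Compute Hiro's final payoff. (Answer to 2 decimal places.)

Total contributed: 22 + 16 + 19 + 30 + 24 + 35 + 38 = 184.
Each receives 5.7 × 184 / 7 = 149.83 from the mitigation fund.
Hiro keeps 39 − 38 = 1, so Hiro's payoff is 1 + 149.83 = 150.83.

150.83 billion dollars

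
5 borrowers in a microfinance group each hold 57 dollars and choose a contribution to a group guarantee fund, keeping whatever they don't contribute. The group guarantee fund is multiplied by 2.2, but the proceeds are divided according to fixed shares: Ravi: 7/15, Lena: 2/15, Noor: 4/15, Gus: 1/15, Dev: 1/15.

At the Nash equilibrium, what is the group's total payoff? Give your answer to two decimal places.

Each unit j contributes comes back to j as 2.2 × (j's share), so j prefers to contribute only if that share exceeds 1/2.2 = 0.4545; otherwise keeping the unit dominates.
Only Ravi (7/15) clears that bar, contributing 57; the remaining 4 contribute 0. Total contributed: 57.
The group guarantee fund pays out 2.2 × 57 = 125.40 in total (split across the unequal shares, but the aggregate is all that matters for the group sum).
The 4 free-riders keep 57 each, adding 228. Group total = 228 + 125.40 = 353.40.

353.40 dollars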